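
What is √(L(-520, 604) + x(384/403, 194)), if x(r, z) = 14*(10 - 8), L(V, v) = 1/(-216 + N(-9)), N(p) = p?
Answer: √6299/15 ≈ 5.2911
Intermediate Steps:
L(V, v) = -1/225 (L(V, v) = 1/(-216 - 9) = 1/(-225) = -1/225)
x(r, z) = 28 (x(r, z) = 14*2 = 28)
√(L(-520, 604) + x(384/403, 194)) = √(-1/225 + 28) = √(6299/225) = √6299/15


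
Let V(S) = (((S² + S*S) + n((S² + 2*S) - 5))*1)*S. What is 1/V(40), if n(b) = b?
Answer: 1/195000 ≈ 5.1282e-6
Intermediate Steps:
V(S) = S*(-5 + 2*S + 3*S²) (V(S) = (((S² + S*S) + ((S² + 2*S) - 5))*1)*S = (((S² + S²) + (-5 + S² + 2*S))*1)*S = ((2*S² + (-5 + S² + 2*S))*1)*S = ((-5 + 2*S + 3*S²)*1)*S = (-5 + 2*S + 3*S²)*S = S*(-5 + 2*S + 3*S²))
1/V(40) = 1/(40*(-5 + 2*40 + 3*40²)) = 1/(40*(-5 + 80 + 3*1600)) = 1/(40*(-5 + 80 + 4800)) = 1/(40*4875) = 1/195000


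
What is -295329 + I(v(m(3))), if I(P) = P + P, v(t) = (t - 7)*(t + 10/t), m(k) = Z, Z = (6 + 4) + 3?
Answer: -3837129/13 ≈ -2.9516e+5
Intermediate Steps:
Z = 13 (Z = 10 + 3 = 13)
m(k) = 13
v(t) = (-7 + t)*(t + 10/t)
I(P) = 2*P
-295329 + I(v(m(3))) = -295329 + 2*(10 + 13**2 - 70/13 - 7*13) = -295329 + 2*(10 + 169 - 70*1/13 - 91) = -295329 + 2*(10 + 169 - 70/13 - 91) = -295329 + 2*(1074/13) = -295329 + 2148/13 = -3837129/13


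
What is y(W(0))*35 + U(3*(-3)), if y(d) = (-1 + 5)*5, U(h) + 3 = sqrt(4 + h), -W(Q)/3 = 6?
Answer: 697 + I*sqrt(5) ≈ 697.0 + 2.2361*I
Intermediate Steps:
W(Q) = -18 (W(Q) = -3*6 = -18)
U(h) = -3 + sqrt(4 + h)
y(d) = 20 (y(d) = 4*5 = 20)
y(W(0))*35 + U(3*(-3)) = 20*35 + (-3 + sqrt(4 + 3*(-3))) = 700 + (-3 + sqrt(4 - 9)) = 700 + (-3 + sqrt(-5)) = 700 + (-3 + I*sqrt(5)) = 697 + I*sqrt(5)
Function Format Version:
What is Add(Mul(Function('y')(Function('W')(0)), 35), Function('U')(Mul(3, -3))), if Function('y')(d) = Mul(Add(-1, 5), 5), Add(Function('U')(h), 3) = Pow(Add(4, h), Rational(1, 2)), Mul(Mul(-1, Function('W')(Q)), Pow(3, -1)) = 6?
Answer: Add(697, Mul(I, Pow(5, Rational(1, 2)))) ≈ Add(697.00, Mul(2.2361, I))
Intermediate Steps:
Function('W')(Q) = -18 (Function('W')(Q) = Mul(-3, 6) = -18)
Function('U')(h) = Add(-3, Pow(Add(4, h), Rational(1, 2)))
Function('y')(d) = 20 (Function('y')(d) = Mul(4, 5) = 20)
Add(Mul(Function('y')(Function('W')(0)), 35), Function('U')(Mul(3, -3))) = Add(Mul(20, 35), Add(-3, Pow(Add(4, Mul(3, -3)), Rational(1, 2)))) = Add(700, Add(-3, Pow(Add(4, -9), Rational(1, 2)))) = Add(700, Add(-3, Pow(-5, Rational(1, 2)))) = Add(700, Add(-3, Mul(I, Pow(5, Rational(1, 2))))) = Add(697, Mul(I, Pow(5, Rational(1, 2))))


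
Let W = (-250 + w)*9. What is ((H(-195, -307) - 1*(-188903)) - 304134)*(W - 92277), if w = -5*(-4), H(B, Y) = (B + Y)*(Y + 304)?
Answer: 10729612575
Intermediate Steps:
H(B, Y) = (304 + Y)*(B + Y) (H(B, Y) = (B + Y)*(304 + Y) = (304 + Y)*(B + Y))
w = 20
W = -2070 (W = (-250 + 20)*9 = -230*9 = -2070)
((H(-195, -307) - 1*(-188903)) - 304134)*(W - 92277) = ((((-307)² + 304*(-195) + 304*(-307) - 195*(-307)) - 1*(-188903)) - 304134)*(-2070 - 92277) = (((94249 - 59280 - 93328 + 59865) + 188903) - 304134)*(-94347) = ((1506 + 188903) - 304134)*(-94347) = (190409 - 304134)*(-94347) = -113725*(-94347) = 10729612575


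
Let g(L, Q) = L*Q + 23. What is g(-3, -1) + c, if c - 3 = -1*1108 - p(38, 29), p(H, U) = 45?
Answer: -1124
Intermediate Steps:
c = -1150 (c = 3 + (-1*1108 - 1*45) = 3 + (-1108 - 45) = 3 - 1153 = -1150)
g(L, Q) = 23 + L*Q
g(-3, -1) + c = (23 - 3*(-1)) - 1150 = (23 + 3) - 1150 = 26 - 1150 = -1124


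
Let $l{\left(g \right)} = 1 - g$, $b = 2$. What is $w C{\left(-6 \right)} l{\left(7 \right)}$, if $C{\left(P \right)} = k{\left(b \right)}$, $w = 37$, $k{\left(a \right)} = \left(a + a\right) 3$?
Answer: $-2664$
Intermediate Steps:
$k{\left(a \right)} = 6 a$ ($k{\left(a \right)} = 2 a 3 = 6 a$)
$C{\left(P \right)} = 12$ ($C{\left(P \right)} = 6 \cdot 2 = 12$)
$w C{\left(-6 \right)} l{\left(7 \right)} = 37 \cdot 12 \left(1 - 7\right) = 444 \left(1 - 7\right) = 444 \left(-6\right) = -2664$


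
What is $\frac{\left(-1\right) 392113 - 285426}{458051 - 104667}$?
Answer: $- \frac{677539}{353384} \approx -1.9173$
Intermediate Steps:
$\frac{\left(-1\right) 392113 - 285426}{458051 - 104667} = \frac{-392113 - 285426}{353384} = \left(-677539\right) \frac{1}{353384} = - \frac{677539}{353384}$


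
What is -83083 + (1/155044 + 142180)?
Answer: 9162635269/155044 ≈ 59097.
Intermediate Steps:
-83083 + (1/155044 + 142180) = -83083 + 22044155921/155044 = 9162635269/155044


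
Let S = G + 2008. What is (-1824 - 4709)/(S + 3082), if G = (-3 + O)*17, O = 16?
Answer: -139/113 ≈ -1.2301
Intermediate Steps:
G = 221 (G = (-3 + 16)*17 = 13*17 = 221)
S = 2229 (S = 221 + 2008 = 2229)
(-1824 - 4709)/(S + 3082) = (-1824 - 4709)/(2229 + 3082) = -6533/5311 = -6533*1/5311 = -139/113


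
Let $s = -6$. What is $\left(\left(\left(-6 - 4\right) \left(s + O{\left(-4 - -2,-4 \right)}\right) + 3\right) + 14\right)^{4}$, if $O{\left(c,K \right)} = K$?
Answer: $187388721$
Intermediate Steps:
$\left(\left(\left(-6 - 4\right) \left(s + O{\left(-4 - -2,-4 \right)}\right) + 3\right) + 14\right)^{4} = \left(\left(\left(-6 - 4\right) \left(-6 - 4\right) + 3\right) + 14\right)^{4} = \left(\left(\left(-10\right) \left(-10\right) + 3\right) + 14\right)^{4} = \left(\left(100 + 3\right) + 14\right)^{4} = \left(103 + 14\right)^{4} = 117^{4} = 187388721$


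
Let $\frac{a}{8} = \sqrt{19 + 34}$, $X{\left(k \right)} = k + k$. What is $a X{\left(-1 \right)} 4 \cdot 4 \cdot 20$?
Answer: $- 5120 \sqrt{53} \approx -37274.0$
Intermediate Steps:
$X{\left(k \right)} = 2 k$
$a = 8 \sqrt{53}$ ($a = 8 \sqrt{19 + 34} = 8 \sqrt{53} \approx 58.241$)
$a X{\left(-1 \right)} 4 \cdot 4 \cdot 20 = 8 \sqrt{53} \cdot 2 \left(-1\right) 4 \cdot 4 \cdot 20 = 8 \sqrt{53} \left(-2\right) 4 \cdot 4 \cdot 20 = 8 \sqrt{53} \left(\left(-8\right) 4\right) 20 = 8 \sqrt{53} \left(-32\right) 20 = - 256 \sqrt{53} \cdot 20 = - 5120 \sqrt{53}$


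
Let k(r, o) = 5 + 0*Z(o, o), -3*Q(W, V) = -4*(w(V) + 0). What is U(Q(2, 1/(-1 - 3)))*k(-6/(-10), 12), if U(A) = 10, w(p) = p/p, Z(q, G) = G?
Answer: 50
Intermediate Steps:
w(p) = 1
Q(W, V) = 4/3 (Q(W, V) = -(-4)*(1 + 0)/3 = -(-4)/3 = -⅓*(-4) = 4/3)
k(r, o) = 5 (k(r, o) = 5 + 0*o = 5 + 0 = 5)
U(Q(2, 1/(-1 - 3)))*k(-6/(-10), 12) = 10*5 = 50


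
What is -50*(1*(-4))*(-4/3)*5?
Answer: -4000/3 ≈ -1333.3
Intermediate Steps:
-50*(1*(-4))*(-4/3)*5 = -50*(-(-16)/3)*5 = -50*(-4*(-4/3))*5 = -800*5/3 = -50*80/3 = -4000/3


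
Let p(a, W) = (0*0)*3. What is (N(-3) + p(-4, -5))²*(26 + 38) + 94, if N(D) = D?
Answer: 670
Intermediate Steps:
p(a, W) = 0 (p(a, W) = 0*3 = 0)
(N(-3) + p(-4, -5))²*(26 + 38) + 94 = (-3 + 0)²*(26 + 38) + 94 = (-3)²*64 + 94 = 9*64 + 94 = 576 + 94 = 670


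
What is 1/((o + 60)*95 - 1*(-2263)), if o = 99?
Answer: 1/17368 ≈ 5.7577e-5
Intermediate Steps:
1/((o + 60)*95 - 1*(-2263)) = 1/((99 + 60)*95 - 1*(-2263)) = 1/(159*95 + 2263) = 1/(15105 + 2263) = 1/17368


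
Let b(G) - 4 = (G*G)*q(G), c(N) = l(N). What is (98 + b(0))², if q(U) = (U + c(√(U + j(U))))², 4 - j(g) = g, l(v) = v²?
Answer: 10404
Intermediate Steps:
j(g) = 4 - g
c(N) = N²
q(U) = (4 + U)² (q(U) = (U + (√(U + (4 - U)))²)² = (U + (√4)²)² = (U + 2²)² = (U + 4)² = (4 + U)²)
b(G) = 4 + G²*(4 + G)² (b(G) = 4 + (G*G)*(4 + G)² = 4 + G²*(4 + G)²)
(98 + b(0))² = (98 + (4 + 0²*(4 + 0)²))² = (98 + (4 + 0*4²))² = (98 + (4 + 0*16))² = (98 + (4 + 0))² = (98 + 4)² = 102² = 10404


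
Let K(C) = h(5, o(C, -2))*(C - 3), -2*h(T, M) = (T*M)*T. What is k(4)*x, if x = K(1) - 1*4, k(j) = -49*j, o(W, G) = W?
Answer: -4116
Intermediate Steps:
h(T, M) = -M*T²/2 (h(T, M) = -T*M*T/2 = -M*T*T/2 = -M*T²/2)
K(C) = -25*C*(-3 + C)/2 (K(C) = (-½*C*5²)*(C - 3) = (-½*C*25)*(-3 + C) = (-25*C/2)*(-3 + C) = -25*C*(-3 + C)/2)
x = 21 (x = (25/2)*1*(3 - 1*1) - 1*4 = (25/2)*1*(3 - 1) - 4 = (25/2)*1*2 - 4 = 25 - 4 = 21)
k(4)*x = -49*4*21 = -196*21 = -4116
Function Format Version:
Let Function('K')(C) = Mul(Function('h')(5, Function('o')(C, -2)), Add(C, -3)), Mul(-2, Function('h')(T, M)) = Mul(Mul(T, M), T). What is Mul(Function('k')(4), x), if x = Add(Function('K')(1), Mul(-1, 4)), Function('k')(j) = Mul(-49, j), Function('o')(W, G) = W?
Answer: -4116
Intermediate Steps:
Function('h')(T, M) = Mul(Rational(-1, 2), M, Pow(T, 2)) (Function('h')(T, M) = Mul(Rational(-1, 2), Mul(Mul(T, M), T)) = Mul(Rational(-1, 2), Mul(Mul(M, T), T)) = Mul(Rational(-1, 2), Mul(M, Pow(T, 2))) = Mul(Rational(-1, 2), M, Pow(T, 2)))
Function('K')(C) = Mul(Rational(-25, 2), C, Add(-3, C)) (Function('K')(C) = Mul(Mul(Rational(-1, 2), C, Pow(5, 2)), Add(C, -3)) = Mul(Mul(Rational(-1, 2), C, 25), Add(-3, C)) = Mul(Mul(Rational(-25, 2), C), Add(-3, C)) = Mul(Rational(-25, 2), C, Add(-3, C)))
x = 21 (x = Add(Mul(Rational(25, 2), 1, Add(3, Mul(-1, 1))), Mul(-1, 4)) = Add(Mul(Rational(25, 2), 1, Add(3, -1)), -4) = Add(Mul(Rational(25, 2), 1, 2), -4) = Add(25, -4) = 21)
Mul(Function('k')(4), x) = Mul(Mul(-49, 4), 21) = Mul(-196, 21) = -4116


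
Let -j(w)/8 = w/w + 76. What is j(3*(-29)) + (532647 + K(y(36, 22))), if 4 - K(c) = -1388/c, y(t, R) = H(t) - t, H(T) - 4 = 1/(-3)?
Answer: 51603231/97 ≈ 5.3199e+5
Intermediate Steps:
H(T) = 11/3 (H(T) = 4 + 1/(-3) = 4 - ⅓ = 11/3)
y(t, R) = 11/3 - t
K(c) = 4 + 1388/c (K(c) = 4 - (-1388)/c = 4 + 1388/c)
j(w) = -616 (j(w) = -8*(w/w + 76) = -8*(1 + 76) = -8*77 = -616)
j(3*(-29)) + (532647 + K(y(36, 22))) = -616 + (532647 + (4 + 1388/(11/3 - 1*36))) = -616 + (532647 + (4 + 1388/(11/3 - 36))) = -616 + (532647 + (4 + 1388/(-97/3))) = -616 + (532647 + (4 + 1388*(-3/97))) = -616 + (532647 + (4 - 4164/97)) = -616 + (532647 - 3776/97) = -616 + 51662983/97 = 51603231/97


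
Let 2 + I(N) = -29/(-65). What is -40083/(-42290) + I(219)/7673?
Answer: 3997384909/4218385210 ≈ 0.94761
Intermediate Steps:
I(N) = -101/65 (I(N) = -2 - 29/(-65) = -2 - 29*(-1/65) = -2 + 29/65 = -101/65)
-40083/(-42290) + I(219)/7673 = -40083/(-42290) - 101/65/7673 = -40083*(-1/42290) - 101/65*1/7673 = 40083/42290 - 101/498745 = 3997384909/4218385210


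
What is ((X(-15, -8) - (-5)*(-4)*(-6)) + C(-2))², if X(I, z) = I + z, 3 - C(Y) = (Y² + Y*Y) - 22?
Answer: 12996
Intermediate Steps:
C(Y) = 25 - 2*Y² (C(Y) = 3 - ((Y² + Y*Y) - 22) = 3 - ((Y² + Y²) - 22) = 3 - (2*Y² - 22) = 3 - (-22 + 2*Y²) = 3 + (22 - 2*Y²) = 25 - 2*Y²)
((X(-15, -8) - (-5)*(-4)*(-6)) + C(-2))² = (((-15 - 8) - (-5)*(-4)*(-6)) + (25 - 2*(-2)²))² = ((-23 - 5*4*(-6)) + (25 - 2*4))² = ((-23 - 20*(-6)) + (25 - 8))² = ((-23 + 120) + 17)² = (97 + 17)² = 114² = 12996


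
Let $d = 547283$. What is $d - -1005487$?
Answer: $1552770$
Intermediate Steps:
$d - -1005487 = 547283 - -1005487 = 547283 + 1005487 = 1552770$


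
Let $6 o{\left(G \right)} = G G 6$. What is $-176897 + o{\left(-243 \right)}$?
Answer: $-117848$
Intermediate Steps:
$o{\left(G \right)} = G^{2}$ ($o{\left(G \right)} = \frac{G G 6}{6} = \frac{G^{2} \cdot 6}{6} = \frac{6 G^{2}}{6} = G^{2}$)
$-176897 + o{\left(-243 \right)} = -176897 + \left(-243\right)^{2} = -176897 + 59049 = -117848$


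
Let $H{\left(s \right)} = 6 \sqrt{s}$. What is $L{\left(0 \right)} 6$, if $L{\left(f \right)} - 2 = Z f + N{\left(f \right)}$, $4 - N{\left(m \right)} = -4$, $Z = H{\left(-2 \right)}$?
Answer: $60$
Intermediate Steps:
$Z = 6 i \sqrt{2}$ ($Z = 6 \sqrt{-2} = 6 i \sqrt{2} \approx 8.4853 i$)
$N{\left(m \right)} = 8$ ($N{\left(m \right)} = 4 - -4 = 4 + 4 = 8$)
$L{\left(f \right)} = 10 + 6 i f \sqrt{2}$ ($L{\left(f \right)} = 2 + \left(6 i \sqrt{2} f + 8\right) = 2 + \left(6 i f \sqrt{2} + 8\right) = 2 + \left(8 + 6 i f \sqrt{2}\right) = 10 + 6 i f \sqrt{2}$)
$L{\left(0 \right)} 6 = \left(10 + 6 i 0 \sqrt{2}\right) 6 = \left(10 + 0\right) 6 = 10 \cdot 6 = 60$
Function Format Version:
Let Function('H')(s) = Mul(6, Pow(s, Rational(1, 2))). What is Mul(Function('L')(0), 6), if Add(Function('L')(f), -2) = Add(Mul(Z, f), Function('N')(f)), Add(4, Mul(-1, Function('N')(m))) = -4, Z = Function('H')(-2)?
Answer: 60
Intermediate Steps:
Z = Mul(6, I, Pow(2, Rational(1, 2))) (Z = Mul(6, Pow(-2, Rational(1, 2))) = Mul(6, Mul(I, Pow(2, Rational(1, 2)))) = Mul(6, I, Pow(2, Rational(1, 2))) ≈ Mul(8.4853, I))
Function('N')(m) = 8 (Function('N')(m) = Add(4, Mul(-1, -4)) = Add(4, 4) = 8)
Function('L')(f) = Add(10, Mul(6, I, f, Pow(2, Rational(1, 2)))) (Function('L')(f) = Add(2, Add(Mul(Mul(6, I, Pow(2, Rational(1, 2))), f), 8)) = Add(2, Add(Mul(6, I, f, Pow(2, Rational(1, 2))), 8)) = Add(2, Add(8, Mul(6, I, f, Pow(2, Rational(1, 2))))) = Add(10, Mul(6, I, f, Pow(2, Rational(1, 2)))))
Mul(Function('L')(0), 6) = Mul(Add(10, Mul(6, I, 0, Pow(2, Rational(1, 2)))), 6) = Mul(Add(10, 0), 6) = Mul(10, 6) = 60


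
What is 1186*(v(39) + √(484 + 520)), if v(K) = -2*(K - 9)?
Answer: -71160 + 2372*√251 ≈ -33580.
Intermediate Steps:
v(K) = 18 - 2*K (v(K) = -2*(-9 + K) = 18 - 2*K)
1186*(v(39) + √(484 + 520)) = 1186*((18 - 2*39) + √(484 + 520)) = 1186*((18 - 78) + √1004) = 1186*(-60 + 2*√251) = -71160 + 2372*√251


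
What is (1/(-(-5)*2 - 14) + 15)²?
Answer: 3481/16 ≈ 217.56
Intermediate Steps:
(1/(-(-5)*2 - 14) + 15)² = (1/(-5*(-2) - 14) + 15)² = (1/(10 - 14) + 15)² = (1/(-4) + 15)² = (-¼ + 15)² = (59/4)² = 3481/16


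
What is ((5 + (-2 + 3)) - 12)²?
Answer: 36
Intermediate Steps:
((5 + (-2 + 3)) - 12)² = ((5 + 1) - 12)² = (6 - 12)² = (-6)² = 36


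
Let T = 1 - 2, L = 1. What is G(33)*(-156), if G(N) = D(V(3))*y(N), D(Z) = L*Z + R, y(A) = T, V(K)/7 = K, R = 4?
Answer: 3900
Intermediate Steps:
T = -1
V(K) = 7*K
y(A) = -1
D(Z) = 4 + Z (D(Z) = 1*Z + 4 = Z + 4 = 4 + Z)
G(N) = -25 (G(N) = (4 + 7*3)*(-1) = (4 + 21)*(-1) = 25*(-1) = -25)
G(33)*(-156) = -25*(-156) = 3900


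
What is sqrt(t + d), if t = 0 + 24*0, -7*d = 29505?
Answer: I*sqrt(4215) ≈ 64.923*I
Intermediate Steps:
d = -4215 (d = -1/7*29505 = -4215)
t = 0 (t = 0 + 0 = 0)
sqrt(t + d) = sqrt(0 - 4215) = sqrt(-4215) = I*sqrt(4215)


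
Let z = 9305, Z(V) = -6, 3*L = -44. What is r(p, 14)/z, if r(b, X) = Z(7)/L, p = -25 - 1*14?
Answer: 9/204710 ≈ 4.3965e-5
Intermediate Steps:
L = -44/3 (L = (1/3)*(-44) = -44/3 ≈ -14.667)
p = -39 (p = -25 - 14 = -39)
r(b, X) = 9/22 (r(b, X) = -6/(-44/3) = -6*(-3/44) = 9/22)
r(p, 14)/z = (9/22)/9305 = (9/22)*(1/9305) = 9/204710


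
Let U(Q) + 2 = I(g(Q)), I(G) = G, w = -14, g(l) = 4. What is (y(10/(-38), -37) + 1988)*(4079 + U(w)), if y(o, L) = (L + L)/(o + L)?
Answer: 2874880855/354 ≈ 8.1211e+6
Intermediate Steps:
y(o, L) = 2*L/(L + o) (y(o, L) = (2*L)/(L + o) = 2*L/(L + o))
U(Q) = 2 (U(Q) = -2 + 4 = 2)
(y(10/(-38), -37) + 1988)*(4079 + U(w)) = (2*(-37)/(-37 + 10/(-38)) + 1988)*(4079 + 2) = (2*(-37)/(-37 + 10*(-1/38)) + 1988)*4081 = (2*(-37)/(-37 - 5/19) + 1988)*4081 = (2*(-37)/(-708/19) + 1988)*4081 = (2*(-37)*(-19/708) + 1988)*4081 = (703/354 + 1988)*4081 = (704455/354)*4081 = 2874880855/354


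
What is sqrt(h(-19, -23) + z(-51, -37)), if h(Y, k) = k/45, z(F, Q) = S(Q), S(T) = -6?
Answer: I*sqrt(1465)/15 ≈ 2.5517*I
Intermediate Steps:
z(F, Q) = -6
h(Y, k) = k/45 (h(Y, k) = k*(1/45) = k/45)
sqrt(h(-19, -23) + z(-51, -37)) = sqrt((1/45)*(-23) - 6) = sqrt(-23/45 - 6) = sqrt(-293/45) = I*sqrt(1465)/15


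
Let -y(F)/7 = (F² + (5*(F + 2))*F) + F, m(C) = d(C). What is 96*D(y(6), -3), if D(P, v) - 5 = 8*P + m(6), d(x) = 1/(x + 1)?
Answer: -10608768/7 ≈ -1.5155e+6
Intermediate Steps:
d(x) = 1/(1 + x)
m(C) = 1/(1 + C)
y(F) = -7*F - 7*F² - 7*F*(10 + 5*F) (y(F) = -7*((F² + (5*(F + 2))*F) + F) = -7*((F² + (5*(2 + F))*F) + F) = -7*((F² + (10 + 5*F)*F) + F) = -7*((F² + F*(10 + 5*F)) + F) = -7*(F + F² + F*(10 + 5*F)) = -7*F - 7*F² - 7*F*(10 + 5*F))
D(P, v) = 36/7 + 8*P (D(P, v) = 5 + (8*P + 1/(1 + 6)) = 5 + (8*P + 1/7) = 5 + (8*P + ⅐) = 5 + (⅐ + 8*P) = 36/7 + 8*P)
96*D(y(6), -3) = 96*(36/7 + 8*(-7*6*(11 + 6*6))) = 96*(36/7 + 8*(-7*6*(11 + 36))) = 96*(36/7 + 8*(-7*6*47)) = 96*(36/7 + 8*(-1974)) = 96*(36/7 - 15792) = 96*(-110508/7) = -10608768/7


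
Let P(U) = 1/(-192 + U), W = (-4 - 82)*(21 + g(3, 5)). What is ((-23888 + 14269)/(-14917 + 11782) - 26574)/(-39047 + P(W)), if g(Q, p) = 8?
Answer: 223743453506/328799561805 ≈ 0.68049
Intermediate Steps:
W = -2494 (W = (-4 - 82)*(21 + 8) = -86*29 = -2494)
((-23888 + 14269)/(-14917 + 11782) - 26574)/(-39047 + P(W)) = ((-23888 + 14269)/(-14917 + 11782) - 26574)/(-39047 + 1/(-192 - 2494)) = (-9619/(-3135) - 26574)/(-39047 + 1/(-2686)) = (-9619*(-1/3135) - 26574)/(-39047 - 1/2686) = (9619/3135 - 26574)/(-104880243/2686) = -83299871/3135*(-2686/104880243) = 223743453506/328799561805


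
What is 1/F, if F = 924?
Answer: 1/924 ≈ 0.0010823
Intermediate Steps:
1/F = 1/924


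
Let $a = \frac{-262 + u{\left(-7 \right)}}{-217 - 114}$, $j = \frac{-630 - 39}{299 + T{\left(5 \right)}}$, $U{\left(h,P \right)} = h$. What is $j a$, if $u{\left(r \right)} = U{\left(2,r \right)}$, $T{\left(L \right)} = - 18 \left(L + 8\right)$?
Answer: $- \frac{2676}{331} \approx -8.0846$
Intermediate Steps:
$T{\left(L \right)} = -144 - 18 L$ ($T{\left(L \right)} = - 18 \left(8 + L\right) = -144 - 18 L$)
$u{\left(r \right)} = 2$
$j = - \frac{669}{65}$ ($j = \frac{-630 - 39}{299 - 234} = - \frac{669}{299 - 234} = - \frac{669}{65} \approx -10.292$)
$a = \frac{260}{331}$ ($a = \frac{-262 + 2}{-217 - 114} = - \frac{260}{-331} = \left(-260\right) \left(- \frac{1}{331}\right) = \frac{260}{331} \approx 0.7855$)
$j a = \left(- \frac{669}{65}\right) \frac{260}{331} = - \frac{2676}{331}$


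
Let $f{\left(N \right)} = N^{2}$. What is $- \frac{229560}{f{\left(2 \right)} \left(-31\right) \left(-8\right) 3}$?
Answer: $- \frac{9565}{124} \approx -77.137$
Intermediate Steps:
$- \frac{229560}{f{\left(2 \right)} \left(-31\right) \left(-8\right) 3} = - \frac{229560}{2^{2} \left(-31\right) \left(-8\right) 3} = - \frac{229560}{4 \left(-31\right) \left(-8\right) 3} = - \frac{229560}{\left(-124\right) \left(-8\right) 3} = - \frac{229560}{992 \cdot 3} = - \frac{229560}{2976} = \left(-229560\right) \frac{1}{2976} = - \frac{9565}{124}$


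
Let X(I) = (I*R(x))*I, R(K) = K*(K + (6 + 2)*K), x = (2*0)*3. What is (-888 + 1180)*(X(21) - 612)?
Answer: -178704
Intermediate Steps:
x = 0 (x = 0*3 = 0)
R(K) = 9*K**2 (R(K) = K*(K + 8*K) = K*(9*K) = 9*K**2)
X(I) = 0 (X(I) = (I*(9*0**2))*I = (I*(9*0))*I = (I*0)*I = 0*I = 0)
(-888 + 1180)*(X(21) - 612) = (-888 + 1180)*(0 - 612) = 292*(-612) = -178704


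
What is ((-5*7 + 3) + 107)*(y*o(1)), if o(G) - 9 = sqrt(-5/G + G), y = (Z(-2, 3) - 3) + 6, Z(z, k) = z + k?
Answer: 2700 + 600*I ≈ 2700.0 + 600.0*I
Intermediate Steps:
Z(z, k) = k + z
y = 4 (y = ((3 - 2) - 3) + 6 = (1 - 3) + 6 = -2 + 6 = 4)
o(G) = 9 + sqrt(G - 5/G) (o(G) = 9 + sqrt(-5/G + G) = 9 + sqrt(G - 5/G))
((-5*7 + 3) + 107)*(y*o(1)) = ((-5*7 + 3) + 107)*(4*(9 + sqrt(1 - 5/1))) = ((-35 + 3) + 107)*(4*(9 + sqrt(1 - 5*1))) = (-32 + 107)*(4*(9 + sqrt(1 - 5))) = 75*(4*(9 + sqrt(-4))) = 75*(4*(9 + 2*I)) = 75*(36 + 8*I) = 2700 + 600*I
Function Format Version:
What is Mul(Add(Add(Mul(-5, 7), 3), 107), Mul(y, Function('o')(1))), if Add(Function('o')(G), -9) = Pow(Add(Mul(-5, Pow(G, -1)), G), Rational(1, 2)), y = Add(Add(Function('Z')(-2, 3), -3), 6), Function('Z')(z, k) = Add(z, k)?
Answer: Add(2700, Mul(600, I)) ≈ Add(2700.0, Mul(600.00, I))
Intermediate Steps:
Function('Z')(z, k) = Add(k, z)
y = 4 (y = Add(Add(Add(3, -2), -3), 6) = Add(Add(1, -3), 6) = Add(-2, 6) = 4)
Function('o')(G) = Add(9, Pow(Add(G, Mul(-5, Pow(G, -1))), Rational(1, 2))) (Function('o')(G) = Add(9, Pow(Add(Mul(-5, Pow(G, -1)), G), Rational(1, 2))) = Add(9, Pow(Add(G, Mul(-5, Pow(G, -1))), Rational(1, 2))))
Mul(Add(Add(Mul(-5, 7), 3), 107), Mul(y, Function('o')(1))) = Mul(Add(Add(Mul(-5, 7), 3), 107), Mul(4, Add(9, Pow(Add(1, Mul(-5, Pow(1, -1))), Rational(1, 2))))) = Mul(Add(Add(-35, 3), 107), Mul(4, Add(9, Pow(Add(1, Mul(-5, 1)), Rational(1, 2))))) = Mul(Add(-32, 107), Mul(4, Add(9, Pow(Add(1, -5), Rational(1, 2))))) = Mul(75, Mul(4, Add(9, Pow(-4, Rational(1, 2))))) = Mul(75, Mul(4, Add(9, Mul(2, I)))) = Mul(75, Add(36, Mul(8, I))) = Add(2700, Mul(600, I))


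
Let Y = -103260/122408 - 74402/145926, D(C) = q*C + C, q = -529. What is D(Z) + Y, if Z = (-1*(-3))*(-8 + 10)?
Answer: -643325077165/202983066 ≈ -3169.4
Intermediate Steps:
Z = 6 (Z = 3*2 = 6)
D(C) = -528*C (D(C) = -529*C + C = -528*C)
Y = -274724077/202983066 (Y = -103260*1/122408 - 74402*1/145926 = -25815/30602 - 37201/72963 = -274724077/202983066 ≈ -1.3534)
D(Z) + Y = -528*6 - 274724077/202983066 = -3168 - 274724077/202983066 = -643325077165/202983066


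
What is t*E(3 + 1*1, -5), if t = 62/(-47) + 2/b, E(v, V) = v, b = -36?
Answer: -2326/423 ≈ -5.4988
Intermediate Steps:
t = -1163/846 (t = 62/(-47) + 2/(-36) = 62*(-1/47) + 2*(-1/36) = -62/47 - 1/18 = -1163/846 ≈ -1.3747)
t*E(3 + 1*1, -5) = -1163*(3 + 1*1)/846 = -1163*(3 + 1)/846 = -1163/846*4 = -2326/423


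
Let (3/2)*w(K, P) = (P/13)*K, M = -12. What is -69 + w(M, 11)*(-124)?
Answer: 10015/13 ≈ 770.38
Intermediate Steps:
w(K, P) = 2*K*P/39 (w(K, P) = 2*((P/13)*K)/3 = 2*(K*P/13)/3 = 2*K*P/39)
-69 + w(M, 11)*(-124) = -69 + ((2/39)*(-12)*11)*(-124) = -69 - 88/13*(-124) = -69 + 10912/13 = 10015/13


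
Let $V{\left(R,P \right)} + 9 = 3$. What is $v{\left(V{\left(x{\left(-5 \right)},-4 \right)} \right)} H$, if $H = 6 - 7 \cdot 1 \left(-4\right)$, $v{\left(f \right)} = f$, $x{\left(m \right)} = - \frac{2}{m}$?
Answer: $-204$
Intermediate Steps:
$V{\left(R,P \right)} = -6$ ($V{\left(R,P \right)} = -9 + 3 = -6$)
$H = 34$ ($H = 6 - -28 = 6 + 28 = 34$)
$v{\left(V{\left(x{\left(-5 \right)},-4 \right)} \right)} H = \left(-6\right) 34 = -204$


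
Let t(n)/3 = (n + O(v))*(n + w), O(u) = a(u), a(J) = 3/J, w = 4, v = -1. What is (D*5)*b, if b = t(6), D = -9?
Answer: -4050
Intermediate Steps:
O(u) = 3/u
t(n) = 3*(-3 + n)*(4 + n) (t(n) = 3*((n + 3/(-1))*(n + 4)) = 3*((n + 3*(-1))*(4 + n)) = 3*((n - 3)*(4 + n)) = 3*((-3 + n)*(4 + n)) = 3*(-3 + n)*(4 + n))
b = 90 (b = -36 + 3*6 + 3*6² = -36 + 18 + 3*36 = -36 + 18 + 108 = 90)
(D*5)*b = -9*5*90 = -45*90 = -4050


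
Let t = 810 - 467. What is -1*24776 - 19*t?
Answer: -31293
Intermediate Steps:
t = 343
-1*24776 - 19*t = -1*24776 - 19*343 = -24776 - 6517 = -31293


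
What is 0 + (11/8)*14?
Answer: 77/4 ≈ 19.250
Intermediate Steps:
0 + (11/8)*14 = 0 + 77/4 = 77/4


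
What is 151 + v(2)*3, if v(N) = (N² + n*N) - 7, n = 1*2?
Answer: 154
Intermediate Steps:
n = 2
v(N) = -7 + N² + 2*N (v(N) = (N² + 2*N) - 7 = -7 + N² + 2*N)
151 + v(2)*3 = 151 + (-7 + 2² + 2*2)*3 = 151 + (-7 + 4 + 4)*3 = 151 + 1*3 = 151 + 3 = 154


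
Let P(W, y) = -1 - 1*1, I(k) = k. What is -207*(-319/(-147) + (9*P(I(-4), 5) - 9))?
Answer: 251850/49 ≈ 5139.8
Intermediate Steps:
P(W, y) = -2 (P(W, y) = -1 - 1 = -2)
-207*(-319/(-147) + (9*P(I(-4), 5) - 9)) = -207*(-319/(-147) + (9*(-2) - 9)) = -207*(-319*(-1/147) + (-18 - 9)) = -207*(319/147 - 27) = -207*(-3650/147) = 251850/49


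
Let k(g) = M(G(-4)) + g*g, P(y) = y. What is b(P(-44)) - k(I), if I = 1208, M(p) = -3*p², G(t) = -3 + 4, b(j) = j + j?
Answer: -1459349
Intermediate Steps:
b(j) = 2*j
G(t) = 1
k(g) = -3 + g² (k(g) = -3*1² + g*g = -3*1 + g² = -3 + g²)
b(P(-44)) - k(I) = 2*(-44) - (-3 + 1208²) = -88 - (-3 + 1459264) = -88 - 1*1459261 = -88 - 1459261 = -1459349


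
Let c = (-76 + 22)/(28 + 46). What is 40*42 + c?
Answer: 62133/37 ≈ 1679.3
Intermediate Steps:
c = -27/37 (c = -54/74 = -54*1/74 = -27/37 ≈ -0.72973)
40*42 + c = 40*42 - 27/37 = 1680 - 27/37 = 62133/37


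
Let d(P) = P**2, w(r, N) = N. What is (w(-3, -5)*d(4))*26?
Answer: -2080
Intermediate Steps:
(w(-3, -5)*d(4))*26 = -5*4**2*26 = -5*16*26 = -80*26 = -2080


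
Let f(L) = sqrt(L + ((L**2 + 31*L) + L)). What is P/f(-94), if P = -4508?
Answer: -2254*sqrt(5734)/2867 ≈ -59.533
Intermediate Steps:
f(L) = sqrt(L**2 + 33*L) (f(L) = sqrt(L + (L**2 + 32*L)) = sqrt(L**2 + 33*L))
P/f(-94) = -4508*sqrt(5734)/5734 = -2254*sqrt(5734)/2867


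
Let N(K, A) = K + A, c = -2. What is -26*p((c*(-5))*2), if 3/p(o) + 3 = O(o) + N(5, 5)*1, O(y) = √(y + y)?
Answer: -182/3 + 52*√10/3 ≈ -5.8539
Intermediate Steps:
O(y) = √2*√y (O(y) = √(2*y) = √2*√y)
N(K, A) = A + K
p(o) = 3/(7 + √2*√o) (p(o) = 3/(-3 + (√2*√o + (5 + 5)*1)) = 3/(-3 + (√2*√o + 10*1)) = 3/(-3 + (√2*√o + 10)) = 3/(-3 + (10 + √2*√o)) = 3/(7 + √2*√o))
-26*p((c*(-5))*2) = -78/(7 + √2*√(-2*(-5)*2)) = -78/(7 + √2*√(10*2)) = -78/(7 + √2*√20) = -78/(7 + √2*(2*√5)) = -78/(7 + 2*√10)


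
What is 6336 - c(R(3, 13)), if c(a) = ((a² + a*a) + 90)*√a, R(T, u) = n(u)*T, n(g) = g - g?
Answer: 6336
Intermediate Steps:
n(g) = 0
R(T, u) = 0 (R(T, u) = 0*T = 0)
c(a) = √a*(90 + 2*a²) (c(a) = ((a² + a²) + 90)*√a = (2*a² + 90)*√a = (90 + 2*a²)*√a = √a*(90 + 2*a²))
6336 - c(R(3, 13)) = 6336 - 2*√0*(45 + 0²) = 6336 - 2*0*(45 + 0) = 6336 - 2*0*45 = 6336 - 1*0 = 6336 + 0 = 6336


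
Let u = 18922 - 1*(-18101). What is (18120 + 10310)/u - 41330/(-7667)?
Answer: 42637400/6923301 ≈ 6.1585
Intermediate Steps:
u = 37023 (u = 18922 + 18101 = 37023)
(18120 + 10310)/u - 41330/(-7667) = (18120 + 10310)/37023 - 41330/(-7667) = 28430*(1/37023) - 41330*(-1/7667) = 28430/37023 + 41330/7667 = 42637400/6923301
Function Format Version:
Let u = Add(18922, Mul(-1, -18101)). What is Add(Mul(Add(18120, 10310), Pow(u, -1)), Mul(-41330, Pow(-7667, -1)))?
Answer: Rational(42637400, 6923301) ≈ 6.1585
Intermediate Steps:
u = 37023 (u = Add(18922, 18101) = 37023)
Add(Mul(Add(18120, 10310), Pow(u, -1)), Mul(-41330, Pow(-7667, -1))) = Add(Mul(Add(18120, 10310), Pow(37023, -1)), Mul(-41330, Pow(-7667, -1))) = Add(Mul(28430, Rational(1, 37023)), Mul(-41330, Rational(-1, 7667))) = Add(Rational(28430, 37023), Rational(41330, 7667)) = Rational(42637400, 6923301)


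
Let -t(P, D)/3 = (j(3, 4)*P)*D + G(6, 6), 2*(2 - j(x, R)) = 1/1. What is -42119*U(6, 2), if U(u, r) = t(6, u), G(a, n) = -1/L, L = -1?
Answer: 6949635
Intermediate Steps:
j(x, R) = 3/2 (j(x, R) = 2 - ½/1 = 2 - ½*1 = 2 - ½ = 3/2)
G(a, n) = 1 (G(a, n) = -1/(-1) = -1*(-1) = 1)
t(P, D) = -3 - 9*D*P/2 (t(P, D) = -3*((3*P/2)*D + 1) = -3*(3*D*P/2 + 1) = -3*(1 + 3*D*P/2) = -3 - 9*D*P/2)
U(u, r) = -3 - 27*u (U(u, r) = -3 - 9/2*u*6 = -3 - 27*u)
-42119*U(6, 2) = -42119*(-3 - 27*6) = -42119*(-3 - 162) = -42119*(-165) = 6949635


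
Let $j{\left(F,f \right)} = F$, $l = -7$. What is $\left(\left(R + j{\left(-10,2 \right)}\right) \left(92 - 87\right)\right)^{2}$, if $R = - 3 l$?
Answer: $3025$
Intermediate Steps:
$R = 21$ ($R = \left(-3\right) \left(-7\right) = 21$)
$\left(\left(R + j{\left(-10,2 \right)}\right) \left(92 - 87\right)\right)^{2} = \left(\left(21 - 10\right) \left(92 - 87\right)\right)^{2} = \left(11 \cdot 5\right)^{2} = 55^{2} = 3025$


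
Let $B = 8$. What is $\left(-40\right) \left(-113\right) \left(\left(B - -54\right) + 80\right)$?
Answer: $641840$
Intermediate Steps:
$\left(-40\right) \left(-113\right) \left(\left(B - -54\right) + 80\right) = \left(-40\right) \left(-113\right) \left(\left(8 - -54\right) + 80\right) = 4520 \left(\left(8 + 54\right) + 80\right) = 4520 \left(62 + 80\right) = 4520 \cdot 142 = 641840$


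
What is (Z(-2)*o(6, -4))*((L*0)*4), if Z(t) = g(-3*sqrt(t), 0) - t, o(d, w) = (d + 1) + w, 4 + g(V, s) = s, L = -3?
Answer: 0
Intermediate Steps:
g(V, s) = -4 + s
o(d, w) = 1 + d + w (o(d, w) = (1 + d) + w = 1 + d + w)
Z(t) = -4 - t (Z(t) = (-4 + 0) - t = -4 - t)
(Z(-2)*o(6, -4))*((L*0)*4) = ((-4 - 1*(-2))*(1 + 6 - 4))*(-3*0*4) = ((-4 + 2)*3)*(0*4) = -2*3*0 = -6*0 = 0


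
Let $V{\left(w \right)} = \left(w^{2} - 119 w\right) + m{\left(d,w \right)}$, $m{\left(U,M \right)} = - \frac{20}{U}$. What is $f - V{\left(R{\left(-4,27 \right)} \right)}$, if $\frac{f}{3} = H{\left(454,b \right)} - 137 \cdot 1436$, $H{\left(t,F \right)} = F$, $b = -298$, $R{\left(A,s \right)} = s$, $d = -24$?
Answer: $- \frac{3531641}{6} \approx -5.8861 \cdot 10^{5}$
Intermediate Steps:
$f = -591090$ ($f = 3 \left(-298 - 137 \cdot 1436\right) = 3 \left(-298 - 196732\right) = 3 \left(-197030\right) = -591090$)
$V{\left(w \right)} = \frac{5}{6} + w^{2} - 119 w$ ($V{\left(w \right)} = \left(w^{2} - 119 w\right) - \frac{20}{-24} = \left(w^{2} - 119 w\right) - - \frac{5}{6} = \left(w^{2} - 119 w\right) + \frac{5}{6} = \frac{5}{6} + w^{2} - 119 w$)
$f - V{\left(R{\left(-4,27 \right)} \right)} = -591090 - \left(\frac{5}{6} + 27^{2} - 3213\right) = -591090 - \left(\frac{5}{6} + 729 - 3213\right) = -591090 - - \frac{14899}{6} = -591090 + \frac{14899}{6} = - \frac{3531641}{6}$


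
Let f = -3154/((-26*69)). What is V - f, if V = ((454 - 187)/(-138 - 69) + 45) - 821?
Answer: -698806/897 ≈ -779.05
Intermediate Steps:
f = 1577/897 (f = -3154/(-1794) = -3154*(-1/1794) = 1577/897 ≈ 1.7581)
V = -53633/69 (V = (267/(-207) + 45) - 821 = (267*(-1/207) + 45) - 821 = (-89/69 + 45) - 821 = 3016/69 - 821 = -53633/69 ≈ -777.29)
V - f = -53633/69 - 1*1577/897 = -53633/69 - 1577/897 = -698806/897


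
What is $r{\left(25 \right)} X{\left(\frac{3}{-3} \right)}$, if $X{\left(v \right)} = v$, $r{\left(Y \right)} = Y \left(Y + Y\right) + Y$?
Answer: $-1275$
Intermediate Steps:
$r{\left(Y \right)} = Y + 2 Y^{2}$ ($r{\left(Y \right)} = Y 2 Y + Y = 2 Y^{2} + Y = Y + 2 Y^{2}$)
$r{\left(25 \right)} X{\left(\frac{3}{-3} \right)} = 25 \left(1 + 2 \cdot 25\right) \frac{3}{-3} = 25 \left(1 + 50\right) 3 \left(- \frac{1}{3}\right) = 25 \cdot 51 \left(-1\right) = 1275 \left(-1\right) = -1275$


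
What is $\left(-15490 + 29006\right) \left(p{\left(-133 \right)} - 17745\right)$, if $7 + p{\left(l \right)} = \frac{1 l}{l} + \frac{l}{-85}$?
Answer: $- \frac{20391616232}{85} \approx -2.399 \cdot 10^{8}$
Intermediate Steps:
$p{\left(l \right)} = -6 - \frac{l}{85}$ ($p{\left(l \right)} = -7 + \left(\frac{1 l}{l} + \frac{l}{-85}\right) = -7 + \left(\frac{l}{l} + l \left(- \frac{1}{85}\right)\right) = -7 - \left(-1 + \frac{l}{85}\right) = -6 - \frac{l}{85}$)
$\left(-15490 + 29006\right) \left(p{\left(-133 \right)} - 17745\right) = \left(-15490 + 29006\right) \left(\left(-6 - - \frac{133}{85}\right) - 17745\right) = 13516 \left(\left(-6 + \frac{133}{85}\right) - 17745\right) = 13516 \left(- \frac{377}{85} - 17745\right) = 13516 \left(- \frac{1508702}{85}\right) = - \frac{20391616232}{85}$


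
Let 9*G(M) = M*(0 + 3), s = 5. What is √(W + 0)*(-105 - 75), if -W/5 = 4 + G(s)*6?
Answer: -180*I*√70 ≈ -1506.0*I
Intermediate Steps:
G(M) = M/3 (G(M) = (M*(0 + 3))/9 = (M*3)/9 = (3*M)/9 = M/3)
W = -70 (W = -5*(4 + ((⅓)*5)*6) = -5*(4 + (5/3)*6) = -5*(4 + 10) = -5*14 = -70)
√(W + 0)*(-105 - 75) = √(-70 + 0)*(-105 - 75) = √(-70)*(-180) = (I*√70)*(-180) = -180*I*√70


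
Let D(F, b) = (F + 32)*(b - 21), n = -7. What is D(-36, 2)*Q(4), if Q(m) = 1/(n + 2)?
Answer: -76/5 ≈ -15.200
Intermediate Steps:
D(F, b) = (-21 + b)*(32 + F) (D(F, b) = (32 + F)*(-21 + b) = (-21 + b)*(32 + F))
Q(m) = -⅕ (Q(m) = 1/(-7 + 2) = 1/(-5) = -⅕)
D(-36, 2)*Q(4) = (-672 - 21*(-36) + 32*2 - 36*2)*(-⅕) = (-672 + 756 + 64 - 72)*(-⅕) = 76*(-⅕) = -76/5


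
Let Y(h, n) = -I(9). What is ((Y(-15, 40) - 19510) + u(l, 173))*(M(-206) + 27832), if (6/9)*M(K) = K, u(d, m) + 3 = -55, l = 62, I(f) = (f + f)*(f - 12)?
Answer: -537083822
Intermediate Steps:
I(f) = 2*f*(-12 + f) (I(f) = (2*f)*(-12 + f) = 2*f*(-12 + f))
u(d, m) = -58 (u(d, m) = -3 - 55 = -58)
Y(h, n) = 54 (Y(h, n) = -2*9*(-12 + 9) = -2*9*(-3) = -1*(-54) = 54)
M(K) = 3*K/2
((Y(-15, 40) - 19510) + u(l, 173))*(M(-206) + 27832) = ((54 - 19510) - 58)*((3/2)*(-206) + 27832) = (-19456 - 58)*(-309 + 27832) = -19514*27523 = -537083822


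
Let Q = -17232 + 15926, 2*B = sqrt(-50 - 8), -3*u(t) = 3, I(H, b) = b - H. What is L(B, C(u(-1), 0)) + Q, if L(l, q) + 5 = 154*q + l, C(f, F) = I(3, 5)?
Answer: -1003 + I*sqrt(58)/2 ≈ -1003.0 + 3.8079*I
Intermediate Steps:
u(t) = -1 (u(t) = -1/3*3 = -1)
C(f, F) = 2 (C(f, F) = 5 - 1*3 = 5 - 3 = 2)
B = I*sqrt(58)/2 (B = sqrt(-50 - 8)/2 = sqrt(-58)/2 = (I*sqrt(58))/2 = I*sqrt(58)/2 ≈ 3.8079*I)
L(l, q) = -5 + l + 154*q (L(l, q) = -5 + (154*q + l) = -5 + (l + 154*q) = -5 + l + 154*q)
Q = -1306
L(B, C(u(-1), 0)) + Q = (-5 + I*sqrt(58)/2 + 154*2) - 1306 = (-5 + I*sqrt(58)/2 + 308) - 1306 = (303 + I*sqrt(58)/2) - 1306 = -1003 + I*sqrt(58)/2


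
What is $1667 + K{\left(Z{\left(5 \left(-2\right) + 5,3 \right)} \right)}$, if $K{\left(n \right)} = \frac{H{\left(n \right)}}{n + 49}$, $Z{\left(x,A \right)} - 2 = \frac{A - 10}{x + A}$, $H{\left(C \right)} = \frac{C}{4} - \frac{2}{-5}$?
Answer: $\frac{3634131}{2180} \approx 1667.0$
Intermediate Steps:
$H{\left(C \right)} = \frac{2}{5} + \frac{C}{4}$ ($H{\left(C \right)} = C \frac{1}{4} - - \frac{2}{5} = \frac{C}{4} + \frac{2}{5} = \frac{2}{5} + \frac{C}{4}$)
$Z{\left(x,A \right)} = 2 + \frac{-10 + A}{A + x}$ ($Z{\left(x,A \right)} = 2 + \frac{A - 10}{x + A} = 2 + \frac{-10 + A}{A + x}$)
$K{\left(n \right)} = \frac{\frac{2}{5} + \frac{n}{4}}{49 + n}$ ($K{\left(n \right)} = \frac{\frac{2}{5} + \frac{n}{4}}{n + 49} = \frac{\frac{2}{5} + \frac{n}{4}}{49 + n}$)
$1667 + K{\left(Z{\left(5 \left(-2\right) + 5,3 \right)} \right)} = 1667 + \frac{8 + 5 \frac{-10 + 2 \left(5 \left(-2\right) + 5\right) + 3 \cdot 3}{3 + \left(5 \left(-2\right) + 5\right)}}{20 \left(49 + \frac{-10 + 2 \left(5 \left(-2\right) + 5\right) + 3 \cdot 3}{3 + \left(5 \left(-2\right) + 5\right)}\right)} = 1667 + \frac{8 + 5 \frac{-10 + 2 \left(-10 + 5\right) + 9}{3 + \left(-10 + 5\right)}}{20 \left(49 + \frac{-10 + 2 \left(-10 + 5\right) + 9}{3 + \left(-10 + 5\right)}\right)} = 1667 + \frac{8 + 5 \frac{-10 + 2 \left(-5\right) + 9}{3 - 5}}{20 \left(49 + \frac{-10 + 2 \left(-5\right) + 9}{3 - 5}\right)} = 1667 + \frac{8 + 5 \frac{-10 - 10 + 9}{-2}}{20 \left(49 + \frac{-10 - 10 + 9}{-2}\right)} = 1667 + \frac{8 + 5 \left(\left(- \frac{1}{2}\right) \left(-11\right)\right)}{20 \left(49 - - \frac{11}{2}\right)} = 1667 + \frac{8 + 5 \cdot \frac{11}{2}}{20 \left(49 + \frac{11}{2}\right)} = 1667 + \frac{8 + \frac{55}{2}}{20 \cdot \frac{109}{2}} = 1667 + \frac{1}{20} \cdot \frac{2}{109} \cdot \frac{71}{2} = 1667 + \frac{71}{2180} = \frac{3634131}{2180}$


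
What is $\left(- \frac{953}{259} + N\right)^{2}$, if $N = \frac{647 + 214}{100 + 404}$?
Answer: $\frac{150136009}{38638656} \approx 3.8856$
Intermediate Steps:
$N = \frac{41}{24}$ ($N = \frac{861}{504} = 861 \cdot \frac{1}{504} = \frac{41}{24} \approx 1.7083$)
$\left(- \frac{953}{259} + N\right)^{2} = \left(- \frac{953}{259} + \frac{41}{24}\right)^{2} = \left(- \frac{12253}{6216}\right)^{2} = \frac{150136009}{38638656}$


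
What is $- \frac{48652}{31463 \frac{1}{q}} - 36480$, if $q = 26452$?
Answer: $- \frac{2434712944}{31463} \approx -77383.0$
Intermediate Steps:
$- \frac{48652}{31463 \frac{1}{q}} - 36480 = - \frac{48652}{31463 \cdot \frac{1}{26452}} - 36480 = - \frac{48652}{\frac{31463}{26452}} - 36480 = \left(-48652\right) \frac{26452}{31463} - 36480 = - \frac{1286942704}{31463} - 36480 = - \frac{2434712944}{31463}$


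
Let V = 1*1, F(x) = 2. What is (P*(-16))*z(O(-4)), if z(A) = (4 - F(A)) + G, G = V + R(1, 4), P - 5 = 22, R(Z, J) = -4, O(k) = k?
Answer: 432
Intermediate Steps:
V = 1
P = 27 (P = 5 + 22 = 27)
G = -3 (G = 1 - 4 = -3)
z(A) = -1 (z(A) = (4 - 1*2) - 3 = (4 - 2) - 3 = 2 - 3 = -1)
(P*(-16))*z(O(-4)) = (27*(-16))*(-1) = -432*(-1) = 432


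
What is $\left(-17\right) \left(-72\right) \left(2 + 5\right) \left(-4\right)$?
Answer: $-34272$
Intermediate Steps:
$\left(-17\right) \left(-72\right) \left(2 + 5\right) \left(-4\right) = 1224 \cdot 7 \left(-4\right) = 1224 \left(-28\right) = -34272$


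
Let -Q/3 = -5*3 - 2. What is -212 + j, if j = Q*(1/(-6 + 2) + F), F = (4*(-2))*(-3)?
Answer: 3997/4 ≈ 999.25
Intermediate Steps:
Q = 51 (Q = -3*(-5*3 - 2) = -3*(-15 - 2) = -3*(-17) = 51)
F = 24 (F = -8*(-3) = 24)
j = 4845/4 (j = 51*(1/(-6 + 2) + 24) = 51*(1/(-4) + 24) = 51*(-1/4 + 24) = 51*(95/4) = 4845/4 ≈ 1211.3)
-212 + j = -212 + 4845/4 = 3997/4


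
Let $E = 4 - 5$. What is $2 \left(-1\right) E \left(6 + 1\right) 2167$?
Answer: $30338$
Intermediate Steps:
$E = -1$ ($E = 4 - 5 = -1$)
$2 \left(-1\right) E \left(6 + 1\right) 2167 = 2 \left(-1\right) \left(- (6 + 1)\right) 2167 = - 2 \left(\left(-1\right) 7\right) 2167 = \left(-2\right) \left(-7\right) 2167 = 14 \cdot 2167 = 30338$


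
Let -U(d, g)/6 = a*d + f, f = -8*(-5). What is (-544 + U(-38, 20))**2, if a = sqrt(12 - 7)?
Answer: 874576 - 357504*sqrt(5) ≈ 75173.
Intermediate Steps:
f = 40
a = sqrt(5) ≈ 2.2361
U(d, g) = -240 - 6*d*sqrt(5) (U(d, g) = -6*(sqrt(5)*d + 40) = -6*(d*sqrt(5) + 40) = -6*(40 + d*sqrt(5)) = -240 - 6*d*sqrt(5))
(-544 + U(-38, 20))**2 = (-544 + (-240 - 6*(-38)*sqrt(5)))**2 = (-544 + (-240 + 228*sqrt(5)))**2 = (-784 + 228*sqrt(5))**2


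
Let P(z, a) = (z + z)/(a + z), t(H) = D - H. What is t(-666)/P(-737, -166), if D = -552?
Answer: 51471/737 ≈ 69.839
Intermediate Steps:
t(H) = -552 - H
P(z, a) = 2*z/(a + z) (P(z, a) = (2*z)/(a + z) = 2*z/(a + z))
t(-666)/P(-737, -166) = (-552 - 1*(-666))/((2*(-737)/(-166 - 737))) = (-552 + 666)/((2*(-737)/(-903))) = 114/((2*(-737)*(-1/903))) = 114/(1474/903) = 114*(903/1474) = 51471/737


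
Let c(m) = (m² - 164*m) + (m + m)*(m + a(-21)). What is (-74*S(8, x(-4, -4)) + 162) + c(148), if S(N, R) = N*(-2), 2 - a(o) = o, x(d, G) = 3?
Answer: 49594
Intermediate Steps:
a(o) = 2 - o
S(N, R) = -2*N
c(m) = m² - 164*m + 2*m*(23 + m) (c(m) = (m² - 164*m) + (m + m)*(m + (2 - 1*(-21))) = (m² - 164*m) + (2*m)*(m + (2 + 21)) = (m² - 164*m) + (2*m)*(m + 23) = (m² - 164*m) + (2*m)*(23 + m) = (m² - 164*m) + 2*m*(23 + m) = m² - 164*m + 2*m*(23 + m))
(-74*S(8, x(-4, -4)) + 162) + c(148) = (-(-148)*8 + 162) + 148*(-118 + 3*148) = (-74*(-16) + 162) + 148*(-118 + 444) = (1184 + 162) + 148*326 = 1346 + 48248 = 49594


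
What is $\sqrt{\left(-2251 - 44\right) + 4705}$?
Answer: $\sqrt{2410} \approx 49.092$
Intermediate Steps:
$\sqrt{\left(-2251 - 44\right) + 4705} = \sqrt{-2295 + 4705} = \sqrt{2410}$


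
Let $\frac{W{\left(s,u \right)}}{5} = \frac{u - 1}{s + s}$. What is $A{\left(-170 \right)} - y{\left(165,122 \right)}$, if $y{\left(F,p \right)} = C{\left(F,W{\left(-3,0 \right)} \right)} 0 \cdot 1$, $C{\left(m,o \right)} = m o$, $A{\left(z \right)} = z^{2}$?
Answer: $28900$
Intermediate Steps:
$W{\left(s,u \right)} = \frac{5 \left(-1 + u\right)}{2 s}$ ($W{\left(s,u \right)} = 5 \frac{u - 1}{s + s} = 5 \frac{-1 + u}{2 s} = \frac{5 \left(-1 + u\right)}{2 s}$)
$y{\left(F,p \right)} = 0$ ($y{\left(F,p \right)} = F \frac{5 \left(-1 + 0\right)}{2 \left(-3\right)} 0 \cdot 1 = F \frac{5}{2} \left(- \frac{1}{3}\right) \left(-1\right) 0 \cdot 1 = F \frac{5}{6} \cdot 0 \cdot 1 = \frac{5 F}{6} \cdot 0 \cdot 1 = 0 \cdot 1 = 0$)
$A{\left(-170 \right)} - y{\left(165,122 \right)} = \left(-170\right)^{2} - 0 = 28900 + 0 = 28900$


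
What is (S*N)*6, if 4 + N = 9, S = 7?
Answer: 210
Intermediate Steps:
N = 5 (N = -4 + 9 = 5)
(S*N)*6 = (7*5)*6 = 35*6 = 210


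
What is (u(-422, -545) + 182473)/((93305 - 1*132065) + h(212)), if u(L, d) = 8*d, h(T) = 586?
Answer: -178113/38174 ≈ -4.6658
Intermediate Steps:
(u(-422, -545) + 182473)/((93305 - 1*132065) + h(212)) = (8*(-545) + 182473)/((93305 - 1*132065) + 586) = (-4360 + 182473)/((93305 - 132065) + 586) = 178113/(-38760 + 586) = 178113/(-38174) = 178113*(-1/38174) = -178113/38174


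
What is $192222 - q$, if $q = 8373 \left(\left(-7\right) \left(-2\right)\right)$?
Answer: $75000$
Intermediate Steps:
$q = 117222$ ($q = 8373 \cdot 14 = 117222$)
$192222 - q = 192222 - 117222 = 75000$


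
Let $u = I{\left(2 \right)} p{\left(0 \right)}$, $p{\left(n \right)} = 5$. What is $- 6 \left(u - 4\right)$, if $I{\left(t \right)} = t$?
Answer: $-36$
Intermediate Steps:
$u = 10$ ($u = 2 \cdot 5 = 10$)
$- 6 \left(u - 4\right) = - 6 \left(10 - 4\right) = \left(-6\right) 6 = -36$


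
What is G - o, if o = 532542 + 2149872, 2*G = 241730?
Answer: -2561549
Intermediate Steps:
G = 120865 (G = (½)*241730 = 120865)
o = 2682414
G - o = 120865 - 1*2682414 = 120865 - 2682414 = -2561549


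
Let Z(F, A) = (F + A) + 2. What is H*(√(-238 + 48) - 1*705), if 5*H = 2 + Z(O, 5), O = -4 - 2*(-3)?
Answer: -1551 + 11*I*√190/5 ≈ -1551.0 + 30.325*I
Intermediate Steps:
O = 2 (O = -4 + 6 = 2)
Z(F, A) = 2 + A + F (Z(F, A) = (A + F) + 2 = 2 + A + F)
H = 11/5 (H = (2 + (2 + 5 + 2))/5 = (2 + 9)/5 = (⅕)*11 = 11/5 ≈ 2.2000)
H*(√(-238 + 48) - 1*705) = 11*(√(-238 + 48) - 1*705)/5 = 11*(√(-190) - 705)/5 = 11*(I*√190 - 705)/5 = 11*(-705 + I*√190)/5 = -1551 + 11*I*√190/5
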